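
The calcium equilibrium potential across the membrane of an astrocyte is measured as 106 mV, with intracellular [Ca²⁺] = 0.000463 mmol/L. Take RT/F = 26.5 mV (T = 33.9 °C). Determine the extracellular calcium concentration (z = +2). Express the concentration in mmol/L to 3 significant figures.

1.38 mmol/L

Nernst: E = (26.5/2) · ln([out]/[in]), so ln([out]/[in]) = 106.0 × 2 / 26.5 = 8.0000.
[out]/[in] = e^(8.0000) = 2981.
[out] = 2981 × 0.000463 = 1.38 mmol/L.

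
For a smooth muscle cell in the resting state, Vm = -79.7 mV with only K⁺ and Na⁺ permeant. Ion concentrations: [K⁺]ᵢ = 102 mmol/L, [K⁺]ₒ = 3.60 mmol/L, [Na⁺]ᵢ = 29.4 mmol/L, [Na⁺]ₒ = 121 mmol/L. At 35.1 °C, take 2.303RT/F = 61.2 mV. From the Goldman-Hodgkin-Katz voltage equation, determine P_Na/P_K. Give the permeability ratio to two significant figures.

0.012

Let α = P_Na/P_K. GHK: Vm = 61.2·log₁₀[(Kₒ + α·Naₒ)/(Kᵢ + α·Naᵢ)].
10^(Vm/61.2) = 10^(-79.7/61.2) = 0.049855
So 0.049855·(Kᵢ + α·Naᵢ) = Kₒ + α·Naₒ → α = (0.049855·102.0 − 3.6) / (121.0 − 0.049855·29.4)
α = (5.085 − 3.6) / (121.0 − 1.466) = 1.485/119.5 = 0.01243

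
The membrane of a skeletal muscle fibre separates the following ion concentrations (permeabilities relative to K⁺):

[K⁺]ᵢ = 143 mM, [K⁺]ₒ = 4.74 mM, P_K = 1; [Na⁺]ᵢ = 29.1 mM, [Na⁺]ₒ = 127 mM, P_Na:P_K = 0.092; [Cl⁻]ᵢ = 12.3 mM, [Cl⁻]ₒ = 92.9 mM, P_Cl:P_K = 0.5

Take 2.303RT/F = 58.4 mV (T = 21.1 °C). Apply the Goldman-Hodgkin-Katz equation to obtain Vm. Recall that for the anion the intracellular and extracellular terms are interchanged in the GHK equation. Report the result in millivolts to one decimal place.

Vm = 58.4 · log₁₀[(Σ P·[cation]ₒ + Σ P·[anion]ᵢ) / (Σ P·[cation]ᵢ + Σ P·[anion]ₒ)]
Numerator = 1×4.74 + 0.092×127 + 0.5×12.3 = 22.57
Denominator = 1×143 + 0.092×29.1 + 0.5×92.9 = 192.1
Vm = 58.4 · log₁₀(0.1175) = 58.4 × (-0.9300) = -54.31 mV

-54.3 mV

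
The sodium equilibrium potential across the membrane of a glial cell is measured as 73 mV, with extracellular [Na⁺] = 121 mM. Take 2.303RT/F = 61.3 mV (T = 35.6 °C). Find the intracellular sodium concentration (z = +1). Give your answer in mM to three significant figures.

7.80 mM

Nernst: E = (61.3/1) · log₁₀([out]/[in]), so log₁₀([out]/[in]) = 73.0 × 1 / 61.3 = 1.1909.
[out]/[in] = 10^(1.1909) = 15.52.
[in] = 121 / 15.52 = 7.797 mM.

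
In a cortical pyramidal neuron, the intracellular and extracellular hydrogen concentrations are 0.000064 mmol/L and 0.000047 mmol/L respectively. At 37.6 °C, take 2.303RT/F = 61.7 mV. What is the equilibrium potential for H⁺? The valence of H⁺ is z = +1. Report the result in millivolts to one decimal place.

-8.3 mV

E = (61.7/z) · log₁₀([H⁺]_out/[H⁺]_in) with z = +1.
= (61.7/1) · log₁₀(0.000047/0.000064) = 61.70 · log₁₀(0.7344)
= 61.70 · (-0.1341) = -8.27 mV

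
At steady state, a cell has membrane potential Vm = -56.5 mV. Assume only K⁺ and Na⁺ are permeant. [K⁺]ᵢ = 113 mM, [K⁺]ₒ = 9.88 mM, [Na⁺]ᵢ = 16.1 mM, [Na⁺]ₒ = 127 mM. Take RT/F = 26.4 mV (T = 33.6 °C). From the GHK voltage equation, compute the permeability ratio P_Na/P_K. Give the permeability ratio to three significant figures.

Let α = P_Na/P_K. GHK: Vm = 26.4·ln[(Kₒ + α·Naₒ)/(Kᵢ + α·Naᵢ)].
e^(Vm/26.4) = e^(-56.5/26.4) = 0.11764
So 0.11764·(Kᵢ + α·Naᵢ) = Kₒ + α·Naₒ → α = (0.11764·113.0 − 9.88) / (127.0 − 0.11764·16.1)
α = (13.29 − 9.88) / (127.0 − 1.894) = 3.413/125.1 = 0.02728

0.0273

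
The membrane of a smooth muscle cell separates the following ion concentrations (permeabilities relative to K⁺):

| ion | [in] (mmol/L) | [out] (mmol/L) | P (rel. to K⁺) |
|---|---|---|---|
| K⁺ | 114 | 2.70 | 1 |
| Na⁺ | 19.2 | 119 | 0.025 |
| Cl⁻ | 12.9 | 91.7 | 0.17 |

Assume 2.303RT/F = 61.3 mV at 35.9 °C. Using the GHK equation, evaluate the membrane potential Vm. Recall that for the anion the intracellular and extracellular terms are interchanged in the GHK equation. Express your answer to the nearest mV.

-75 mV

Vm = 61.3 · log₁₀[(Σ P·[cation]ₒ + Σ P·[anion]ᵢ) / (Σ P·[cation]ᵢ + Σ P·[anion]ₒ)]
Numerator = 1×2.70 + 0.025×119 + 0.17×12.9 = 7.868
Denominator = 1×114 + 0.025×19.2 + 0.17×91.7 = 130.1
Vm = 61.3 · log₁₀(0.060491) = 61.3 × (-1.2183) = -74.68 mV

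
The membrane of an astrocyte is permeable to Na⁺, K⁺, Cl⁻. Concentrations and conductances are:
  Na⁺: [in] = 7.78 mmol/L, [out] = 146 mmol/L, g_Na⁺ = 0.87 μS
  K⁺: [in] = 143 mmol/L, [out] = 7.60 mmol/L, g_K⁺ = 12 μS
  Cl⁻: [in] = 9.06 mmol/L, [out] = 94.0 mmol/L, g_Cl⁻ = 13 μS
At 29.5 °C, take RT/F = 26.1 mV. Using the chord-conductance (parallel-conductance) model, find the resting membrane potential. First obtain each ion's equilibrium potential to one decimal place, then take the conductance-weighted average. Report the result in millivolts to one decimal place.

-63.7 mV

E_Na⁺ = (26.1/1)·ln(146/7.78) = 76.5 mV
E_K⁺ = (26.1/1)·ln(7.60/143) = -76.6 mV
E_Cl⁻ = (26.1/-1)·ln(94.0/9.06) = -61.1 mV
Vm = (Σ gᵢEᵢ)/(Σ gᵢ) = (0.87·76.5 + 12·-76.6 + 13·-61.1) / (0.87 + 12 + 13)
= -1646.94 / 25.87 = -63.66 mV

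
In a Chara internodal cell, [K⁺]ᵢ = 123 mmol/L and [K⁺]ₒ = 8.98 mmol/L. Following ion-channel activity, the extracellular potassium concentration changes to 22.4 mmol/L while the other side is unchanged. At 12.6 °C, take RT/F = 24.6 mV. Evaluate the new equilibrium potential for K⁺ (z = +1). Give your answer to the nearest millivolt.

After the shift: [K⁺]_out = 22.4, [K⁺]_in = 123 mmol/L.
E_new = (24.6/1)·ln(22.4/123) = 24.60 · (-1.7031) = -41.90 mV

-42 mV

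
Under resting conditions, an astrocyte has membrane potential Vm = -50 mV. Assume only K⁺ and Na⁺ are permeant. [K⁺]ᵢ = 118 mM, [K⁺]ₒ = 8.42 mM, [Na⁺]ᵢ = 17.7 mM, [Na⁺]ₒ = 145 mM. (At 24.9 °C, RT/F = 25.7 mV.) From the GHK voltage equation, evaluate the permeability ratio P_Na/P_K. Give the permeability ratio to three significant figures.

Let α = P_Na/P_K. GHK: Vm = 25.7·ln[(Kₒ + α·Naₒ)/(Kᵢ + α·Naᵢ)].
e^(Vm/25.7) = e^(-50.0/25.7) = 0.14291
So 0.14291·(Kᵢ + α·Naᵢ) = Kₒ + α·Naₒ → α = (0.14291·118.0 − 8.42) / (145.0 − 0.14291·17.7)
α = (16.86 − 8.42) / (145.0 − 2.53) = 8.444/142.5 = 0.05927

0.0593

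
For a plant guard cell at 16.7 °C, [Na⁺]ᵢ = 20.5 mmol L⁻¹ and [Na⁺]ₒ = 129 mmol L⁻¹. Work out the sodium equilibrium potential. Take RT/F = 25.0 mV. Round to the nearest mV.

E = (25.0/z) · ln([Na⁺]_out/[Na⁺]_in) with z = +1.
= (25.0/1) · ln(129/20.5) = 25.00 · ln(6.293)
= 25.00 · (1.8394) = 45.98 mV

46 mV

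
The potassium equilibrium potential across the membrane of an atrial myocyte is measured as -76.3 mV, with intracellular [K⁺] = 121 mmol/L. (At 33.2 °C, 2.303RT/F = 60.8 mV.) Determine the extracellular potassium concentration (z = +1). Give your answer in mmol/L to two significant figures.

Nernst: E = (60.8/1) · log₁₀([out]/[in]), so log₁₀([out]/[in]) = -76.3 × 1 / 60.8 = -1.2549.
[out]/[in] = 10^(-1.2549) = 0.0556.
[out] = 0.0556 × 121 = 6.727 mmol/L.

6.7 mmol/L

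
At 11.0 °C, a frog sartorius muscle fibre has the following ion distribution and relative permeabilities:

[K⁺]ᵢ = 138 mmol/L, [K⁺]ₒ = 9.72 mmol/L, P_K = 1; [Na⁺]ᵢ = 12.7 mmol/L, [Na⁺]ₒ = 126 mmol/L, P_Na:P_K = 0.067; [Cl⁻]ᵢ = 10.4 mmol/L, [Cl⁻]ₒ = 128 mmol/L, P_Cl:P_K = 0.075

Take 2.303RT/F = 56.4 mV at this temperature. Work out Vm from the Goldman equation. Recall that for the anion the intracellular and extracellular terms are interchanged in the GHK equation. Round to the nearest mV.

Vm = 56.4 · log₁₀[(Σ P·[cation]ₒ + Σ P·[anion]ᵢ) / (Σ P·[cation]ᵢ + Σ P·[anion]ₒ)]
Numerator = 1×9.72 + 0.067×126 + 0.075×10.4 = 18.94
Denominator = 1×138 + 0.067×12.7 + 0.075×128 = 148.5
Vm = 56.4 · log₁₀(0.1276) = 56.4 × (-0.8942) = -50.43 mV

-50 mV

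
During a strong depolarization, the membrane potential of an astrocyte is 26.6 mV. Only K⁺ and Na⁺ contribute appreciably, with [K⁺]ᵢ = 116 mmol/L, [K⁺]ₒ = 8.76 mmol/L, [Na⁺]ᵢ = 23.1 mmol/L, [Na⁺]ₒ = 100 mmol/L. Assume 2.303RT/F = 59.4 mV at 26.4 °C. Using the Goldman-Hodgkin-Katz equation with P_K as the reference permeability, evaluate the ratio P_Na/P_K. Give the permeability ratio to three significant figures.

8.99

Let α = P_Na/P_K. GHK: Vm = 59.4·log₁₀[(Kₒ + α·Naₒ)/(Kᵢ + α·Naᵢ)].
10^(Vm/59.4) = 10^(26.6/59.4) = 2.8042
So 2.8042·(Kᵢ + α·Naᵢ) = Kₒ + α·Naₒ → α = (2.8042·116.0 − 8.76) / (100.0 − 2.8042·23.1)
α = (325.3 − 8.76) / (100.0 − 64.78) = 316.5/35.22 = 8.987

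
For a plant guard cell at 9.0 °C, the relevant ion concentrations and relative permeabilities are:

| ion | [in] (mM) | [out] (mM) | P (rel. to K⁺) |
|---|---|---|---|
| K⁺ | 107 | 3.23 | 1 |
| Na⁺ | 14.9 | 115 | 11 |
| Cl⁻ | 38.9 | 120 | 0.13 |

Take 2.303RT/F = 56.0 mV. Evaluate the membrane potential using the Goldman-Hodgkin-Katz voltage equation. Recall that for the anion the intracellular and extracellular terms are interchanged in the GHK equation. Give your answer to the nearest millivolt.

36 mV

Vm = 56.0 · log₁₀[(Σ P·[cation]ₒ + Σ P·[anion]ᵢ) / (Σ P·[cation]ᵢ + Σ P·[anion]ₒ)]
Numerator = 1×3.23 + 11×115 + 0.13×38.9 = 1273
Denominator = 1×107 + 11×14.9 + 0.13×120 = 286.5
Vm = 56.0 · log₁₀(4.4443) = 56.0 × (0.6478) = 36.28 mV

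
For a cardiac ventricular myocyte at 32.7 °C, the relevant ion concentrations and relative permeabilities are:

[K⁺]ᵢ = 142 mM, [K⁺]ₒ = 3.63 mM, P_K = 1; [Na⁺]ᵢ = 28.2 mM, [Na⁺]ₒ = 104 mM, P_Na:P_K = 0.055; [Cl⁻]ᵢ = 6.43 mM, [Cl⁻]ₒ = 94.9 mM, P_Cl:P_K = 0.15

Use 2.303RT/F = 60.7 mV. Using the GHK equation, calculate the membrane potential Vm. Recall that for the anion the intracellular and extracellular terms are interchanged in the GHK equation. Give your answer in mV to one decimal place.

-71.9 mV

Vm = 60.7 · log₁₀[(Σ P·[cation]ₒ + Σ P·[anion]ᵢ) / (Σ P·[cation]ᵢ + Σ P·[anion]ₒ)]
Numerator = 1×3.63 + 0.055×104 + 0.15×6.43 = 10.31
Denominator = 1×142 + 0.055×28.2 + 0.15×94.9 = 157.8
Vm = 60.7 · log₁₀(0.06537) = 60.7 × (-1.1846) = -71.91 mV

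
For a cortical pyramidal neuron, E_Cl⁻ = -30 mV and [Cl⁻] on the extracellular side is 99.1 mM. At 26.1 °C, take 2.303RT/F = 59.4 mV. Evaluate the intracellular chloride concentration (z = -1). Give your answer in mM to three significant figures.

Nernst: E = (59.4/-1) · log₁₀([out]/[in]), so log₁₀([out]/[in]) = -30.0 × -1 / 59.4 = 0.5051.
[out]/[in] = 10^(0.5051) = 3.199.
[in] = 99.1 / 3.199 = 30.98 mM.

31.0 mM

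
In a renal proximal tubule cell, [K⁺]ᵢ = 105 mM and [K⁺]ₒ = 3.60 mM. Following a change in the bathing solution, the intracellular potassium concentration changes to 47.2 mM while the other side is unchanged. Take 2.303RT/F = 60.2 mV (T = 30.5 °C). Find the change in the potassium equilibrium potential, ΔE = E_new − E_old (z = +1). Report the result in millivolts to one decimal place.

E_old = (60.2/1)·log₁₀(3.60/105) = -88.19 mV
E_new = (60.2/1)·log₁₀(3.60/47.2) = -67.28 mV
ΔE = -67.28 − (-88.19) = 20.90 mV

20.9 mV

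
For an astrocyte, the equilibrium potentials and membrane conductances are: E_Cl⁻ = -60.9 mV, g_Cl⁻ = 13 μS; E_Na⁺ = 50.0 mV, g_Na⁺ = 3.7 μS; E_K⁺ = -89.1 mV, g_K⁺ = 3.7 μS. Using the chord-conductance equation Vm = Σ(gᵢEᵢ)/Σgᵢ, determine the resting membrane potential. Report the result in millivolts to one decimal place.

-45.9 mV

Σ gᵢEᵢ = 13·(-60.9) + 3.7·(50.0) + 3.7·(-89.1) = -936.37
Σ gᵢ = 13 + 3.7 + 3.7 = 20.4
Vm = -936.37 / 20.4 = -45.90 mV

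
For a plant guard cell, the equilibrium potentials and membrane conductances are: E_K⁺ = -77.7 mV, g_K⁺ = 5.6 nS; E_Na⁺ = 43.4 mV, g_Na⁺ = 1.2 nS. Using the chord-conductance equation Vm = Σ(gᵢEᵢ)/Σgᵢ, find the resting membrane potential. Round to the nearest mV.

Σ gᵢEᵢ = 5.6·(-77.7) + 1.2·(43.4) = -383.04
Σ gᵢ = 5.6 + 1.2 = 6.8
Vm = -383.04 / 6.8 = -56.33 mV

-56 mV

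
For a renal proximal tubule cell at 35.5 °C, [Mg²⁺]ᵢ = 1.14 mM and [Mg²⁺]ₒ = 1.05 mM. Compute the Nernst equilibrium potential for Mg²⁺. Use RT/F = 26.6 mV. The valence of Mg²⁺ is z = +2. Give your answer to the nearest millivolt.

E = (26.6/z) · ln([Mg²⁺]_out/[Mg²⁺]_in) with z = +2.
= (26.6/2) · ln(1.05/1.14) = 13.30 · ln(0.9211)
= 13.30 · (-0.0822) = -1.09 mV

-1 mV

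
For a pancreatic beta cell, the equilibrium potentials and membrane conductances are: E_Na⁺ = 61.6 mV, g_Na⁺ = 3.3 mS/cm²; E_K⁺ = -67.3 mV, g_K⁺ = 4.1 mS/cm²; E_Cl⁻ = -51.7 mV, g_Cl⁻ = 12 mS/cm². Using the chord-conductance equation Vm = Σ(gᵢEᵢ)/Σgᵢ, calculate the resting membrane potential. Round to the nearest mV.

-36 mV

Σ gᵢEᵢ = 3.3·(61.6) + 4.1·(-67.3) + 12·(-51.7) = -693.05
Σ gᵢ = 3.3 + 4.1 + 12 = 19.4
Vm = -693.05 / 19.4 = -35.72 mV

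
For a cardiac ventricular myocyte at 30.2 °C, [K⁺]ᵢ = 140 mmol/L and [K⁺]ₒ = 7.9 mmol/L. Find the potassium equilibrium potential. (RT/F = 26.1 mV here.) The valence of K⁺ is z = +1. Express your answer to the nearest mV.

E = (26.1/z) · ln([K⁺]_out/[K⁺]_in) with z = +1.
= (26.1/1) · ln(7.9/140) = 26.10 · ln(0.05643)
= 26.10 · (-2.8748) = -75.03 mV

-75 mV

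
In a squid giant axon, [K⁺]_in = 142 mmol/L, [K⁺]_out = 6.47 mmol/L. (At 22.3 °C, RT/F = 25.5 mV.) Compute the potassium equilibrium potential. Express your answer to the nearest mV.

-79 mV

E = (25.5/z) · ln([K⁺]_out/[K⁺]_in) with z = +1.
= (25.5/1) · ln(6.47/142) = 25.50 · ln(0.04556)
= 25.50 · (-3.0887) = -78.76 mV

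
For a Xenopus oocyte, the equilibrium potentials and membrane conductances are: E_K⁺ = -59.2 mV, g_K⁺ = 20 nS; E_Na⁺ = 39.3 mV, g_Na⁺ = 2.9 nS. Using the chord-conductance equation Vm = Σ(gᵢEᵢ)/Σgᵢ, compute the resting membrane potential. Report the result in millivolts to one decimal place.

Σ gᵢEᵢ = 20·(-59.2) + 2.9·(39.3) = -1070.03
Σ gᵢ = 20 + 2.9 = 22.9
Vm = -1070.03 / 22.9 = -46.73 mV

-46.7 mV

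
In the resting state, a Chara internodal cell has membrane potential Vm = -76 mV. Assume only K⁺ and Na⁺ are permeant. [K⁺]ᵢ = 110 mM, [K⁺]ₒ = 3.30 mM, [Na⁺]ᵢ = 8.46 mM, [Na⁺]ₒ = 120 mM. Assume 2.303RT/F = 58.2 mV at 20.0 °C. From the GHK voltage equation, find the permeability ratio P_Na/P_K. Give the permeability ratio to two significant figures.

0.018

Let α = P_Na/P_K. GHK: Vm = 58.2·log₁₀[(Kₒ + α·Naₒ)/(Kᵢ + α·Naᵢ)].
10^(Vm/58.2) = 10^(-76.0/58.2) = 0.049449
So 0.049449·(Kᵢ + α·Naᵢ) = Kₒ + α·Naₒ → α = (0.049449·110.0 − 3.3) / (120.0 − 0.049449·8.46)
α = (5.439 − 3.3) / (120.0 − 0.4183) = 2.139/119.6 = 0.01789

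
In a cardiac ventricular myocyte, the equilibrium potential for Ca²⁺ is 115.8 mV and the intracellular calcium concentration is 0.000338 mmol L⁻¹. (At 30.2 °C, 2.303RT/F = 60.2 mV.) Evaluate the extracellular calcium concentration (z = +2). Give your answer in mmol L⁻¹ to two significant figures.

2.4 mmol L⁻¹

Nernst: E = (60.2/2) · log₁₀([out]/[in]), so log₁₀([out]/[in]) = 115.8 × 2 / 60.2 = 3.8472.
[out]/[in] = 10^(3.8472) = 7034.
[out] = 7034 × 0.000338 = 2.377 mmol L⁻¹.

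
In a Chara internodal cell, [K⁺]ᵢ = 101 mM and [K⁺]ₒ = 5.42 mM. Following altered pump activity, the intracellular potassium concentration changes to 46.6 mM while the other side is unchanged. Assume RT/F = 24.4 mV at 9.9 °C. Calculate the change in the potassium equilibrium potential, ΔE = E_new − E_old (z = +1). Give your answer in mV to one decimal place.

E_old = (24.4/1)·ln(5.42/101) = -71.37 mV
E_new = (24.4/1)·ln(5.42/46.6) = -52.50 mV
ΔE = -52.50 − (-71.37) = 18.87 mV

18.9 mV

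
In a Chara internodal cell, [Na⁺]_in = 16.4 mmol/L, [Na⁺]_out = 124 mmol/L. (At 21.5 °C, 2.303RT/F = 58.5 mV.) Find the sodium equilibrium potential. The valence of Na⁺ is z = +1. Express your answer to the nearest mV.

51 mV

E = (58.5/z) · log₁₀([Na⁺]_out/[Na⁺]_in) with z = +1.
= (58.5/1) · log₁₀(124/16.4) = 58.50 · log₁₀(7.561)
= 58.50 · (0.8786) = 51.40 mV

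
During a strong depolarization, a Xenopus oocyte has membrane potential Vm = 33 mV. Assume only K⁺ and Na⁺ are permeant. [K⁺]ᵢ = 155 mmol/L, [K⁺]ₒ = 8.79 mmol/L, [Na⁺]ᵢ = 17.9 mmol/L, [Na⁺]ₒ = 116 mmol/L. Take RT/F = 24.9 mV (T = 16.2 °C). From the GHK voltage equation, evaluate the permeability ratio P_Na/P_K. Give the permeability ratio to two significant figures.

Let α = P_Na/P_K. GHK: Vm = 24.9·ln[(Kₒ + α·Naₒ)/(Kᵢ + α·Naᵢ)].
e^(Vm/24.9) = e^(33.0/24.9) = 3.7633
So 3.7633·(Kᵢ + α·Naᵢ) = Kₒ + α·Naₒ → α = (3.7633·155.0 − 8.79) / (116.0 − 3.7633·17.9)
α = (583.3 − 8.79) / (116.0 − 67.36) = 574.5/48.64 = 11.81

12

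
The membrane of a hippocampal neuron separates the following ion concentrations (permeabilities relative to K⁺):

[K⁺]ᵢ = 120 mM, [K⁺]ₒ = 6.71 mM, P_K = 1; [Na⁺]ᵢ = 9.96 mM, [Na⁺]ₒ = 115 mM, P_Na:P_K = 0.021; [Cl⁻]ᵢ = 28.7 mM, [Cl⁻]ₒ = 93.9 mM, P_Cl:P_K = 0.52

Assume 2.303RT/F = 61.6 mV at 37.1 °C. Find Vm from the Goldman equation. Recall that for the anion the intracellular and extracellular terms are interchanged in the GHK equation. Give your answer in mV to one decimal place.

Vm = 61.6 · log₁₀[(Σ P·[cation]ₒ + Σ P·[anion]ᵢ) / (Σ P·[cation]ᵢ + Σ P·[anion]ₒ)]
Numerator = 1×6.71 + 0.021×115 + 0.52×28.7 = 24.05
Denominator = 1×120 + 0.021×9.96 + 0.52×93.9 = 169
Vm = 61.6 · log₁₀(0.14227) = 61.6 × (-0.8469) = -52.17 mV

-52.2 mV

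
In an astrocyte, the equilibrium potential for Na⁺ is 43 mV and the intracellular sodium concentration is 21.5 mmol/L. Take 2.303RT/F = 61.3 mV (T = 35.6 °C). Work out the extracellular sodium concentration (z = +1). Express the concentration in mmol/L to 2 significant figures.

110 mmol/L

Nernst: E = (61.3/1) · log₁₀([out]/[in]), so log₁₀([out]/[in]) = 43.0 × 1 / 61.3 = 0.7015.
[out]/[in] = 10^(0.7015) = 5.029.
[out] = 5.029 × 21.5 = 108.1 mmol/L.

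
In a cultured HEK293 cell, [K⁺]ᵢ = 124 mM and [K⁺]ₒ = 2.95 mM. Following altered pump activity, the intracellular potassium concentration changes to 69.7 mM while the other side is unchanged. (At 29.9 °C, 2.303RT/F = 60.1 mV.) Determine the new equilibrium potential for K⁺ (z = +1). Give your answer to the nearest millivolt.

After the shift: [K⁺]_out = 2.95, [K⁺]_in = 69.7 mM.
E_new = (60.1/1)·log₁₀(2.95/69.7) = 60.10 · (-1.3734) = -82.54 mV

-83 mV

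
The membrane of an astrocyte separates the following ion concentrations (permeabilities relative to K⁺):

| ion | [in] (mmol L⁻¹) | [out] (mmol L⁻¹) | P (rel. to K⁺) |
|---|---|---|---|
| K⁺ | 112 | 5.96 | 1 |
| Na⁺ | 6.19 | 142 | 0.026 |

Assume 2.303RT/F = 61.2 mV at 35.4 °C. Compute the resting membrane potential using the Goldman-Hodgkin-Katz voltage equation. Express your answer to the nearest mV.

Vm = 61.2 · log₁₀[(Σ P·[cation]ₒ + Σ P·[anion]ᵢ) / (Σ P·[cation]ᵢ + Σ P·[anion]ₒ)]
Numerator = 1×5.96 + 0.026×142 = 9.652
Denominator = 1×112 + 0.026×6.19 = 112.2
Vm = 61.2 · log₁₀(0.086055) = 61.2 × (-1.0652) = -65.19 mV

-65 mV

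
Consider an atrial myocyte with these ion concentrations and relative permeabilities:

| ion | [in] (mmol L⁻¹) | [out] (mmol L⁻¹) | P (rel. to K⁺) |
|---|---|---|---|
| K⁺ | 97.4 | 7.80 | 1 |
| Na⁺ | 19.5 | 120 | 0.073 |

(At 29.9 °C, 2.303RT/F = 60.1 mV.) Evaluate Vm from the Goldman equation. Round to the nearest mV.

Vm = 60.1 · log₁₀[(Σ P·[cation]ₒ + Σ P·[anion]ᵢ) / (Σ P·[cation]ᵢ + Σ P·[anion]ₒ)]
Numerator = 1×7.80 + 0.073×120 = 16.56
Denominator = 1×97.4 + 0.073×19.5 = 98.82
Vm = 60.1 · log₁₀(0.16757) = 60.1 × (-0.7758) = -46.63 mV

-47 mV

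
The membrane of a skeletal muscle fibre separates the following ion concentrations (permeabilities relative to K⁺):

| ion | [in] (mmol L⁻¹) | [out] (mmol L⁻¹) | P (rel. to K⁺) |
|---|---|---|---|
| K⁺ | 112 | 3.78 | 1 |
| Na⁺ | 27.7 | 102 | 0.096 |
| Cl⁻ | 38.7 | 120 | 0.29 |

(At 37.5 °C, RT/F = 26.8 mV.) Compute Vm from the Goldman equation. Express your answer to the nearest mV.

-48 mV

Vm = 26.8 · ln[(Σ P·[cation]ₒ + Σ P·[anion]ᵢ) / (Σ P·[cation]ᵢ + Σ P·[anion]ₒ)]
Numerator = 1×3.78 + 0.096×102 + 0.29×38.7 = 24.8
Denominator = 1×112 + 0.096×27.7 + 0.29×120 = 149.5
Vm = 26.8 · ln(0.1659) = 26.8 × (-1.7964) = -48.14 mV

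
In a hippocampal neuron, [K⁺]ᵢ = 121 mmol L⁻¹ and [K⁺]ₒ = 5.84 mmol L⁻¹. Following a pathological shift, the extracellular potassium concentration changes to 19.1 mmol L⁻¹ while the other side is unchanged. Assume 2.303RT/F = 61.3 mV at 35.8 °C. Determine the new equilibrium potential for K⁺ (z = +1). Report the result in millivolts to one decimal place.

After the shift: [K⁺]_out = 19.1, [K⁺]_in = 121 mmol L⁻¹.
E_new = (61.3/1)·log₁₀(19.1/121) = 61.30 · (-0.8018) = -49.15 mV

-49.1 mV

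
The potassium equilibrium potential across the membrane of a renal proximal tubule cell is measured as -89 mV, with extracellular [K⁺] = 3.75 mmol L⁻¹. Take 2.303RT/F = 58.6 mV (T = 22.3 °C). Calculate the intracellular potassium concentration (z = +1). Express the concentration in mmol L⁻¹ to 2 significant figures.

Nernst: E = (58.6/1) · log₁₀([out]/[in]), so log₁₀([out]/[in]) = -89.0 × 1 / 58.6 = -1.5188.
[out]/[in] = 10^(-1.5188) = 0.03029.
[in] = 3.75 / 0.03029 = 123.8 mmol L⁻¹.

120 mmol L⁻¹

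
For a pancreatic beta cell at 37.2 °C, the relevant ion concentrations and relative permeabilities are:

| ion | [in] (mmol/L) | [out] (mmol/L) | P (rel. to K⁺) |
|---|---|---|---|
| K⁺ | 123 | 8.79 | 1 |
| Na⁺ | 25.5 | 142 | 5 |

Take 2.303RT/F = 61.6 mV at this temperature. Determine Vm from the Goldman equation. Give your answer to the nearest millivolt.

28 mV

Vm = 61.6 · log₁₀[(Σ P·[cation]ₒ + Σ P·[anion]ᵢ) / (Σ P·[cation]ᵢ + Σ P·[anion]ₒ)]
Numerator = 1×8.79 + 5×142 = 718.8
Denominator = 1×123 + 5×25.5 = 250.5
Vm = 61.6 · log₁₀(2.8694) = 61.6 × (0.4578) = 28.20 mV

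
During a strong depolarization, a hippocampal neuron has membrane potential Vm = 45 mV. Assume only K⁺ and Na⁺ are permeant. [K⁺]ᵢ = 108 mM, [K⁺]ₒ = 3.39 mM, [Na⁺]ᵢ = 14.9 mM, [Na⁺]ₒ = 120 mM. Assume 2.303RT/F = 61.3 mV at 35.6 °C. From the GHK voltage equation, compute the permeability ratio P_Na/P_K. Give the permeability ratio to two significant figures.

Let α = P_Na/P_K. GHK: Vm = 61.3·log₁₀[(Kₒ + α·Naₒ)/(Kᵢ + α·Naᵢ)].
10^(Vm/61.3) = 10^(45.0/61.3) = 5.4212
So 5.4212·(Kᵢ + α·Naᵢ) = Kₒ + α·Naₒ → α = (5.4212·108.0 − 3.39) / (120.0 − 5.4212·14.9)
α = (585.5 − 3.39) / (120.0 − 80.78) = 582.1/39.22 = 14.84

15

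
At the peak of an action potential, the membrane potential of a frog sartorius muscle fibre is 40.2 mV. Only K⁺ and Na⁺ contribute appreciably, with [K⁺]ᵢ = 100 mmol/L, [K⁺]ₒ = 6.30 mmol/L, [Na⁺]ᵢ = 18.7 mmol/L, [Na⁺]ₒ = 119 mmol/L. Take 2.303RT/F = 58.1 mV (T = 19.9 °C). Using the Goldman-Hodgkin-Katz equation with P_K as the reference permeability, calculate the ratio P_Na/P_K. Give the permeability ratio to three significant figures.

18.0

Let α = P_Na/P_K. GHK: Vm = 58.1·log₁₀[(Kₒ + α·Naₒ)/(Kᵢ + α·Naᵢ)].
10^(Vm/58.1) = 10^(40.2/58.1) = 4.9194
So 4.9194·(Kᵢ + α·Naᵢ) = Kₒ + α·Naₒ → α = (4.9194·100.0 − 6.3) / (119.0 − 4.9194·18.7)
α = (491.9 − 6.3) / (119.0 − 91.99) = 485.6/27.01 = 17.98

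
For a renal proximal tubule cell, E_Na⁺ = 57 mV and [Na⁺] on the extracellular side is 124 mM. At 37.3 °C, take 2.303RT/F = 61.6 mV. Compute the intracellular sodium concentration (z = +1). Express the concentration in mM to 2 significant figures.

15 mM

Nernst: E = (61.6/1) · log₁₀([out]/[in]), so log₁₀([out]/[in]) = 57.0 × 1 / 61.6 = 0.9253.
[out]/[in] = 10^(0.9253) = 8.42.
[in] = 124 / 8.42 = 14.73 mM.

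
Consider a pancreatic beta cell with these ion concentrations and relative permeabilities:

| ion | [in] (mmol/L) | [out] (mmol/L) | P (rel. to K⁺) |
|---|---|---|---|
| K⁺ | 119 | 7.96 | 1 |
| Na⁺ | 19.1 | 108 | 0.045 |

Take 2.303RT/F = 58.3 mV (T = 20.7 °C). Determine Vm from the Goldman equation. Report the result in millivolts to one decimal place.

-56.6 mV

Vm = 58.3 · log₁₀[(Σ P·[cation]ₒ + Σ P·[anion]ᵢ) / (Σ P·[cation]ᵢ + Σ P·[anion]ₒ)]
Numerator = 1×7.96 + 0.045×108 = 12.82
Denominator = 1×119 + 0.045×19.1 = 119.9
Vm = 58.3 · log₁₀(0.10696) = 58.3 × (-0.9708) = -56.60 mV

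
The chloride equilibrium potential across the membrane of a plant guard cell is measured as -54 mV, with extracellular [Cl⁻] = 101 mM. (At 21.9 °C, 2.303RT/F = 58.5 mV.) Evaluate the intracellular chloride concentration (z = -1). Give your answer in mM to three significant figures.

Nernst: E = (58.5/-1) · log₁₀([out]/[in]), so log₁₀([out]/[in]) = -54.0 × -1 / 58.5 = 0.9231.
[out]/[in] = 10^(0.9231) = 8.377.
[in] = 101 / 8.377 = 12.06 mM.

12.1 mM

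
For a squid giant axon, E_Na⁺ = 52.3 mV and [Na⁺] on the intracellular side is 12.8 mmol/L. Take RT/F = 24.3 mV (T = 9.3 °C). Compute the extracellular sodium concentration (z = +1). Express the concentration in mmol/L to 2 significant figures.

Nernst: E = (24.3/1) · ln([out]/[in]), so ln([out]/[in]) = 52.3 × 1 / 24.3 = 2.1523.
[out]/[in] = e^(2.1523) = 8.604.
[out] = 8.604 × 12.8 = 110.1 mmol/L.

110 mmol/L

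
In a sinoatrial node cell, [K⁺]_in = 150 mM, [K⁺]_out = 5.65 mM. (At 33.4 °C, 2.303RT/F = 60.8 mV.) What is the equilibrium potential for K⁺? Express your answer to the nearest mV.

E = (60.8/z) · log₁₀([K⁺]_out/[K⁺]_in) with z = +1.
= (60.8/1) · log₁₀(5.65/150) = 60.80 · log₁₀(0.03767)
= 60.80 · (-1.4240) = -86.58 mV

-87 mV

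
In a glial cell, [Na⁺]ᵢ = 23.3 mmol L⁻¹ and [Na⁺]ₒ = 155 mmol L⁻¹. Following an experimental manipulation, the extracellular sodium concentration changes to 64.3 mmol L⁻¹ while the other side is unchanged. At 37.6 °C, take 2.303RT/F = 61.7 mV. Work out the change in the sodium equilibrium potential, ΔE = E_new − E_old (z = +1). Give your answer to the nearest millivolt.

E_old = (61.7/1)·log₁₀(155/23.3) = 50.78 mV
E_new = (61.7/1)·log₁₀(64.3/23.3) = 27.20 mV
ΔE = 27.20 − (50.78) = -23.58 mV

-24 mV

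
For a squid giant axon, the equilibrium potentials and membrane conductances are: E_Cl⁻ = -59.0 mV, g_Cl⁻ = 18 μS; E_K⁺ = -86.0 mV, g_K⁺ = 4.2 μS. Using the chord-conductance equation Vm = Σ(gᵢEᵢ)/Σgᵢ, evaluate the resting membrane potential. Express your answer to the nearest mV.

-64 mV

Σ gᵢEᵢ = 18·(-59.0) + 4.2·(-86.0) = -1423.20
Σ gᵢ = 18 + 4.2 = 22.2
Vm = -1423.20 / 22.2 = -64.11 mV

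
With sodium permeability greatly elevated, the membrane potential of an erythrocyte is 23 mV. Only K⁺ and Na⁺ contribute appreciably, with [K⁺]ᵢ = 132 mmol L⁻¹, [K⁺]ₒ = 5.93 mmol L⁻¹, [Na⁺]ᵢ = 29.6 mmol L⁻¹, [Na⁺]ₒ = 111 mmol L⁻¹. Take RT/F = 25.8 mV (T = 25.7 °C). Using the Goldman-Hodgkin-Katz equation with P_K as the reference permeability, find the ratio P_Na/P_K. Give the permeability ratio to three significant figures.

8.14

Let α = P_Na/P_K. GHK: Vm = 25.8·ln[(Kₒ + α·Naₒ)/(Kᵢ + α·Naᵢ)].
e^(Vm/25.8) = e^(23.0/25.8) = 2.4387
So 2.4387·(Kᵢ + α·Naᵢ) = Kₒ + α·Naₒ → α = (2.4387·132.0 − 5.93) / (111.0 − 2.4387·29.6)
α = (321.9 − 5.93) / (111.0 − 72.19) = 316/38.81 = 8.141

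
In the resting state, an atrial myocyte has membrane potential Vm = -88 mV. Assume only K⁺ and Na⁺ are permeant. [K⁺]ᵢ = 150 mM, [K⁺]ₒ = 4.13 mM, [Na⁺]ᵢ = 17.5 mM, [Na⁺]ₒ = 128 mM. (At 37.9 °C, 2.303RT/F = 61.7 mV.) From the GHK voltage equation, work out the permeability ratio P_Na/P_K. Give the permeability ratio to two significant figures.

0.012

Let α = P_Na/P_K. GHK: Vm = 61.7·log₁₀[(Kₒ + α·Naₒ)/(Kᵢ + α·Naᵢ)].
10^(Vm/61.7) = 10^(-88.0/61.7) = 0.037475
So 0.037475·(Kᵢ + α·Naᵢ) = Kₒ + α·Naₒ → α = (0.037475·150.0 − 4.13) / (128.0 − 0.037475·17.5)
α = (5.621 − 4.13) / (128.0 − 0.6558) = 1.491/127.3 = 0.01171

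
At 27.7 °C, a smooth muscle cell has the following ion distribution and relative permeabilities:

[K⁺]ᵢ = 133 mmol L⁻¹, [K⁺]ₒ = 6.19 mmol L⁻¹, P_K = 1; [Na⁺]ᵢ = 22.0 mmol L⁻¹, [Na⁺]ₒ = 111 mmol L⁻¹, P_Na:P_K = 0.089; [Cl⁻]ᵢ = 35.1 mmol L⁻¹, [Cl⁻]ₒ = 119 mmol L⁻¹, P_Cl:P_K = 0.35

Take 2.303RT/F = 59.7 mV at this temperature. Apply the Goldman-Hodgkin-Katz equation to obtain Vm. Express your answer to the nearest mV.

Vm = 59.7 · log₁₀[(Σ P·[cation]ₒ + Σ P·[anion]ᵢ) / (Σ P·[cation]ᵢ + Σ P·[anion]ₒ)]
Numerator = 1×6.19 + 0.089×111 + 0.35×35.1 = 28.35
Denominator = 1×133 + 0.089×22.0 + 0.35×119 = 176.6
Vm = 59.7 · log₁₀(0.16055) = 59.7 × (-0.7944) = -47.43 mV

-47 mV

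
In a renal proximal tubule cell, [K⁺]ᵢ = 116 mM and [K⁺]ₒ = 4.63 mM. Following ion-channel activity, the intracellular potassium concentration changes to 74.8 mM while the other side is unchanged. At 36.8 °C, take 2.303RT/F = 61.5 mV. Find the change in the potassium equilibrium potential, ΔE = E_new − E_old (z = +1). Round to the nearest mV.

12 mV

E_old = (61.5/1)·log₁₀(4.63/116) = -86.03 mV
E_new = (61.5/1)·log₁₀(4.63/74.8) = -74.31 mV
ΔE = -74.31 − (-86.03) = 11.72 mV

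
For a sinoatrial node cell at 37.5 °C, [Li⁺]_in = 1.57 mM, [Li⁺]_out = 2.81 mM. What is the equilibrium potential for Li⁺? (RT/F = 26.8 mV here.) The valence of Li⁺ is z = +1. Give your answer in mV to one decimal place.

E = (26.8/z) · ln([Li⁺]_out/[Li⁺]_in) with z = +1.
= (26.8/1) · ln(2.81/1.57) = 26.80 · ln(1.79)
= 26.80 · (0.5821) = 15.60 mV

15.6 mV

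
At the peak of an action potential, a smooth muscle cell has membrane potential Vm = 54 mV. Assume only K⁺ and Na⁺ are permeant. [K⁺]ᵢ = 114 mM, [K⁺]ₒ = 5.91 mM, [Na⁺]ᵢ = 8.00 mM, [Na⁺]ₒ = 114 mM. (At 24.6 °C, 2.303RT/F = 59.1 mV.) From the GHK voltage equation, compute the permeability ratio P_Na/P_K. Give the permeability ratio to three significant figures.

19.2

Let α = P_Na/P_K. GHK: Vm = 59.1·log₁₀[(Kₒ + α·Naₒ)/(Kᵢ + α·Naᵢ)].
10^(Vm/59.1) = 10^(54.0/59.1) = 8.198
So 8.198·(Kᵢ + α·Naᵢ) = Kₒ + α·Naₒ → α = (8.198·114.0 − 5.91) / (114.0 − 8.198·8.0)
α = (934.6 − 5.91) / (114.0 − 65.58) = 928.7/48.42 = 19.18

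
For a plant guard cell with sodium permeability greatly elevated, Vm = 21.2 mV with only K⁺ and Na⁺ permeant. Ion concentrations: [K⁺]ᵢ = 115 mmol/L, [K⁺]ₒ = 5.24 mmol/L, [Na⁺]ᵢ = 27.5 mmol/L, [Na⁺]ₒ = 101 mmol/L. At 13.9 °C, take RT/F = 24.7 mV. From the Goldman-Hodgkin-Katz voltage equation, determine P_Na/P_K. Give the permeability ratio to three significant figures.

Let α = P_Na/P_K. GHK: Vm = 24.7·ln[(Kₒ + α·Naₒ)/(Kᵢ + α·Naᵢ)].
e^(Vm/24.7) = e^(21.2/24.7) = 2.3591
So 2.3591·(Kᵢ + α·Naᵢ) = Kₒ + α·Naₒ → α = (2.3591·115.0 − 5.24) / (101.0 − 2.3591·27.5)
α = (271.3 − 5.24) / (101.0 − 64.88) = 266.1/36.12 = 7.365

7.37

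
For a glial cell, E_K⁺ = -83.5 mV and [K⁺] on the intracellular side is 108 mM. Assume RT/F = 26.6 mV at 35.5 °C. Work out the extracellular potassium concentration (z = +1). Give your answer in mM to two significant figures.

Nernst: E = (26.6/1) · ln([out]/[in]), so ln([out]/[in]) = -83.5 × 1 / 26.6 = -3.1391.
[out]/[in] = e^(-3.1391) = 0.04332.
[out] = 0.04332 × 108 = 4.679 mM.

4.7 mM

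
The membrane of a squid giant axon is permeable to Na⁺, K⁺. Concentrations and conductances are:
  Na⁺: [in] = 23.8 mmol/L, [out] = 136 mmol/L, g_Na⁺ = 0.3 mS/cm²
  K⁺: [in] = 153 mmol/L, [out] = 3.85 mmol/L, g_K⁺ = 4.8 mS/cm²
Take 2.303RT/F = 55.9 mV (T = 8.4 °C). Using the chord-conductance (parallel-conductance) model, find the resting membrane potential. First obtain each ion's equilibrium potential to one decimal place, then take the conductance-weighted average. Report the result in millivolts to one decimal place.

-81.7 mV

E_Na⁺ = (55.9/1)·log₁₀(136/23.8) = 42.3 mV
E_K⁺ = (55.9/1)·log₁₀(3.85/153) = -89.4 mV
Vm = (Σ gᵢEᵢ)/(Σ gᵢ) = (0.3·42.3 + 4.8·-89.4) / (0.3 + 4.8)
= -416.43 / 5.1 = -81.65 mV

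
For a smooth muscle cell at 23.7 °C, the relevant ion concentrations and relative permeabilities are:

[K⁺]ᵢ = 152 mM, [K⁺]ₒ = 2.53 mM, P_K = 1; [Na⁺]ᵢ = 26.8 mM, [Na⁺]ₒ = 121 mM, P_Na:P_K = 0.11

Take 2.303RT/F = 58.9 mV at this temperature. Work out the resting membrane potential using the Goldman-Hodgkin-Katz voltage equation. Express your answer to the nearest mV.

-58 mV

Vm = 58.9 · log₁₀[(Σ P·[cation]ₒ + Σ P·[anion]ᵢ) / (Σ P·[cation]ᵢ + Σ P·[anion]ₒ)]
Numerator = 1×2.53 + 0.11×121 = 15.84
Denominator = 1×152 + 0.11×26.8 = 154.9
Vm = 58.9 · log₁₀(0.10223) = 58.9 × (-0.9904) = -58.34 mV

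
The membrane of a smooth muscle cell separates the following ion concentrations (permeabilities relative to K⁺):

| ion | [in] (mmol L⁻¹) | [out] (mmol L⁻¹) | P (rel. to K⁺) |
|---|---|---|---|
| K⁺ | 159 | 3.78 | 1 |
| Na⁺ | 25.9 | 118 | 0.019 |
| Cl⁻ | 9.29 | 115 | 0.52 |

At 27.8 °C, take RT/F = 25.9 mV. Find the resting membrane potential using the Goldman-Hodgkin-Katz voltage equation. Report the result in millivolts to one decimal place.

Vm = 25.9 · ln[(Σ P·[cation]ₒ + Σ P·[anion]ᵢ) / (Σ P·[cation]ᵢ + Σ P·[anion]ₒ)]
Numerator = 1×3.78 + 0.019×118 + 0.52×9.29 = 10.85
Denominator = 1×159 + 0.019×25.9 + 0.52×115 = 219.3
Vm = 25.9 · ln(0.04949) = 25.9 × (-3.0060) = -77.85 mV

-77.9 mV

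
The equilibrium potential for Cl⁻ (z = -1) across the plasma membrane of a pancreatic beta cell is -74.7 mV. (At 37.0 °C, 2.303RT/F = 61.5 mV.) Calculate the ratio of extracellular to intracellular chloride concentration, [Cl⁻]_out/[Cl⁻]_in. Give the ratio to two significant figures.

16

log₁₀([out]/[in]) = E·z/(61.5) = -74.7 × -1 / 61.5 = 1.2146
[out]/[in] = 10^(1.2146) = 16.39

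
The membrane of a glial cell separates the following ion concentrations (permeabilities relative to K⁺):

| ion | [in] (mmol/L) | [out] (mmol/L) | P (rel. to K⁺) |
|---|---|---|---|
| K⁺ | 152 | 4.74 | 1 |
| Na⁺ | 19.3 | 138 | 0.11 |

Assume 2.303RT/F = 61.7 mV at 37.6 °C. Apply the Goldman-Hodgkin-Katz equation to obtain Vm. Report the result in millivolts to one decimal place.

-54.8 mV

Vm = 61.7 · log₁₀[(Σ P·[cation]ₒ + Σ P·[anion]ᵢ) / (Σ P·[cation]ᵢ + Σ P·[anion]ₒ)]
Numerator = 1×4.74 + 0.11×138 = 19.92
Denominator = 1×152 + 0.11×19.3 = 154.1
Vm = 61.7 · log₁₀(0.12925) = 61.7 × (-0.8886) = -54.83 mV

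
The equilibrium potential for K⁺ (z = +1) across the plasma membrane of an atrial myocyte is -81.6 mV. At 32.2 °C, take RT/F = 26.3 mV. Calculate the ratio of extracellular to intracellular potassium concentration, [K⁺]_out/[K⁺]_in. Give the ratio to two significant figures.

ln([out]/[in]) = E·z/(26.3) = -81.6 × 1 / 26.3 = -3.1027
[out]/[in] = e^(-3.1027) = 0.04493

0.045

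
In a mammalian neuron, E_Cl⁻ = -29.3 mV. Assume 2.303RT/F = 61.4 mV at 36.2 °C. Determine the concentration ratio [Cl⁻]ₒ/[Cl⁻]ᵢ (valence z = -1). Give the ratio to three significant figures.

log₁₀([out]/[in]) = E·z/(61.4) = -29.3 × -1 / 61.4 = 0.4772
[out]/[in] = 10^(0.4772) = 3.001

3.00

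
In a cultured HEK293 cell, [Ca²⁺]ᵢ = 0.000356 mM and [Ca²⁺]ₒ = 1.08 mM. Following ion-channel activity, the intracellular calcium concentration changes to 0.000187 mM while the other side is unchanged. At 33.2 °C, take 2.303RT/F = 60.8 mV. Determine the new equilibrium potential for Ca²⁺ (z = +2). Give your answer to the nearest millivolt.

114 mV

After the shift: [Ca²⁺]_out = 1.08, [Ca²⁺]_in = 0.000187 mM.
E_new = (60.8/2)·log₁₀(1.08/0.000187) = 30.40 · (3.7616) = 114.35 mV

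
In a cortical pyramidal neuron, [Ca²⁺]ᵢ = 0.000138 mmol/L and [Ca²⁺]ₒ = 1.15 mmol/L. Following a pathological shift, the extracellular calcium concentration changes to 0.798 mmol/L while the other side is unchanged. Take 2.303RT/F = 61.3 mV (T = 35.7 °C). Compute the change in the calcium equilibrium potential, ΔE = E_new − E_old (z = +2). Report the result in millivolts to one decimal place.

E_old = (61.3/2)·log₁₀(1.15/0.000138) = 120.17 mV
E_new = (61.3/2)·log₁₀(0.798/0.000138) = 115.31 mV
ΔE = 115.31 − (120.17) = -4.86 mV

-4.9 mV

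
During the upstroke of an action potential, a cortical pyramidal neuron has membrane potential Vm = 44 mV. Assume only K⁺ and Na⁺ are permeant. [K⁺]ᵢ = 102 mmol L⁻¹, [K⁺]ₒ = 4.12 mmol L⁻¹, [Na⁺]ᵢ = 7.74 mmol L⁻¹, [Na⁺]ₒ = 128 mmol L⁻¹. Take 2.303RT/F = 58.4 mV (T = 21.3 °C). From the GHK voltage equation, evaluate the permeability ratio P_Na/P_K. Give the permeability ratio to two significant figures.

6.8

Let α = P_Na/P_K. GHK: Vm = 58.4·log₁₀[(Kₒ + α·Naₒ)/(Kᵢ + α·Naᵢ)].
10^(Vm/58.4) = 10^(44.0/58.4) = 5.6679
So 5.6679·(Kᵢ + α·Naᵢ) = Kₒ + α·Naₒ → α = (5.6679·102.0 − 4.12) / (128.0 − 5.6679·7.74)
α = (578.1 − 4.12) / (128.0 − 43.87) = 574/84.13 = 6.823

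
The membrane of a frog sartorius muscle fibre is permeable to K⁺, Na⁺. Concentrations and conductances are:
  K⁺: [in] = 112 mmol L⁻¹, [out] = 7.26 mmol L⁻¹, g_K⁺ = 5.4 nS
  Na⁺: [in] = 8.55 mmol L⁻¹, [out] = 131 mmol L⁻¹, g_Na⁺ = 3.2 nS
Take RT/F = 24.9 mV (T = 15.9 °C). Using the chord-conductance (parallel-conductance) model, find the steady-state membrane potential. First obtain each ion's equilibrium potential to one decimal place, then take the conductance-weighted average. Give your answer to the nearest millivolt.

E_K⁺ = (24.9/1)·ln(7.26/112) = -68.1 mV
E_Na⁺ = (24.9/1)·ln(131/8.55) = 68.0 mV
Vm = (Σ gᵢEᵢ)/(Σ gᵢ) = (5.4·-68.1 + 3.2·68.0) / (5.4 + 3.2)
= -150.14 / 8.6 = -17.46 mV

-17 mV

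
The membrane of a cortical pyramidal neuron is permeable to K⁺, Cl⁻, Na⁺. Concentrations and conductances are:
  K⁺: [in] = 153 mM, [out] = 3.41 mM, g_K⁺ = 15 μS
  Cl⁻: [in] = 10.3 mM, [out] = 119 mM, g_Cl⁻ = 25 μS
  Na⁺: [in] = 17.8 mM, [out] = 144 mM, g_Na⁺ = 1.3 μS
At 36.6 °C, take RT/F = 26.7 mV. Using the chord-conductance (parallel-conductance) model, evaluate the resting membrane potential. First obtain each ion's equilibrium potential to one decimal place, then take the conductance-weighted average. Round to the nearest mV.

-75 mV

E_K⁺ = (26.7/1)·ln(3.41/153) = -101.6 mV
E_Cl⁻ = (26.7/-1)·ln(119/10.3) = -65.3 mV
E_Na⁺ = (26.7/1)·ln(144/17.8) = 55.8 mV
Vm = (Σ gᵢEᵢ)/(Σ gᵢ) = (15·-101.6 + 25·-65.3 + 1.3·55.8) / (15 + 25 + 1.3)
= -3083.96 / 41.3 = -74.67 mV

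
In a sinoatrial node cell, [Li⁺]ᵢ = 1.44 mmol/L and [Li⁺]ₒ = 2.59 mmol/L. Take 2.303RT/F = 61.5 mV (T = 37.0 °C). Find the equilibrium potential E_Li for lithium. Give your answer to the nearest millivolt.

16 mV

E = (61.5/z) · log₁₀([Li⁺]_out/[Li⁺]_in) with z = +1.
= (61.5/1) · log₁₀(2.59/1.44) = 61.50 · log₁₀(1.799)
= 61.50 · (0.2549) = 15.68 mV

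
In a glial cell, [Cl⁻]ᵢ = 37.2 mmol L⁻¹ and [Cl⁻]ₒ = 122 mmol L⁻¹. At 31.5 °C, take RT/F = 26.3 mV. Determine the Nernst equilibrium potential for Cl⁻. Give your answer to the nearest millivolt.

-31 mV

E = (26.3/z) · ln([Cl⁻]_out/[Cl⁻]_in) with z = -1.
For an anion, dividing by z = -1 reverses the sign.
= (26.3/-1) · ln(122/37.2) = -26.30 · ln(3.28)
= -26.30 · (1.1877) = -31.24 mV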